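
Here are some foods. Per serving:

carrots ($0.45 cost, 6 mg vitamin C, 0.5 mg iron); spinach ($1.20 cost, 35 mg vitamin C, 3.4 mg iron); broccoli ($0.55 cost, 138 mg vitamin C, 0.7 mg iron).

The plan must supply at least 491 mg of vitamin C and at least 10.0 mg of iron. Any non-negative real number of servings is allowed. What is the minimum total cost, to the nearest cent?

$4.43

Compare the cost at each extreme point of the feasible region.
carrots only: max(491/6, 10.0/0.5) = 81.83 servings → $36.83.
spinach only: max(491/35, 10.0/3.4) = 14.03 servings → $16.83.
broccoli only: max(491/138, 10.0/0.7) = 14.29 servings → $7.86.
carrots + spinach with both targets exact would need a negative amount; discard.
carrots + broccoli with both tight: 15.99 servings and 2.863 servings → $8.77.
spinach + broccoli with both tight: 2.33 servings and 2.967 servings → $4.43.
The minimum over all feasible corners is $4.43.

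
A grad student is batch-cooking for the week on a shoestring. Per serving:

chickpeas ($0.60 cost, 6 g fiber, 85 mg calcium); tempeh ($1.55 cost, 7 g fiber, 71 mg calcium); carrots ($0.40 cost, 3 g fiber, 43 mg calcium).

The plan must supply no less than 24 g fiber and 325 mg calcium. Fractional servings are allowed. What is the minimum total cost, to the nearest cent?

$2.40

For a min-cost LP with two ≥-constraints, a basic feasible solution has at most two positive variables.
chickpeas only: max(24/6, 325/85) = 4 servings → $2.40.
tempeh only: max(24/7, 325/71) = 4.577 servings → $7.10.
carrots only: max(24/3, 325/43) = 8 servings → $3.20.
chickpeas + tempeh with both tight: 3.379 servings and 0.5325 servings → $2.85.
chickpeas + carrots: intersection lies outside the first quadrant.
tempeh + carrots with both tight: 0.6477 servings and 6.489 servings → $3.60.
So the least-cost plan costs $2.40.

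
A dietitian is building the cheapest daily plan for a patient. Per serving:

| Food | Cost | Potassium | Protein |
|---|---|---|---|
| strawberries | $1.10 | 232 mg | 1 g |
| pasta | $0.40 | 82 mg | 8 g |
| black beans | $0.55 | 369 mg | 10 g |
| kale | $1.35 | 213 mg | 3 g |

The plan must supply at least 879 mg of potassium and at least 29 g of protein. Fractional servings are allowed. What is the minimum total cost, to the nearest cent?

$1.56

strawberries only: max(879/232, 29/1) = 29 servings → $31.90.
pasta only: max(879/82, 29/8) = 10.72 servings → $4.29.
black beans only: max(879/369, 29/10) = 2.9 servings → $1.59.
kale only: max(879/213, 29/3) = 9.667 servings → $13.05.
strawberries + pasta with both tight: 2.623 servings and 3.297 servings → $4.20.
strawberries + black beans: intersection lies outside the first quadrant.
strawberries + kale with both targets exact would need a negative amount; discard.
pasta + black beans with both tight: 0.8963 servings and 2.183 servings → $1.56.
pasta + kale with both tight: 2.428 servings and 3.192 servings → $5.28.
black beans + kale: intersection lies outside the first quadrant.
The minimum over all feasible corners is $1.56.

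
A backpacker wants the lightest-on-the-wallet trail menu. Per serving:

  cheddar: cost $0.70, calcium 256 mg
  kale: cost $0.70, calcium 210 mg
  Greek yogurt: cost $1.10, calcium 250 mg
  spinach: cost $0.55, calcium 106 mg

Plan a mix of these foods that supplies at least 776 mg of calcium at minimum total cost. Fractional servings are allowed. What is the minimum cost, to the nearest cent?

Cost per mg of calcium: cheddar $0.0027, kale $0.0033, Greek yogurt $0.0044, spinach $0.0052.
With no serving limits, use only cheddar: 776 mg / 256 mg = 3.031 servings × $0.70 = $2.12.

$2.12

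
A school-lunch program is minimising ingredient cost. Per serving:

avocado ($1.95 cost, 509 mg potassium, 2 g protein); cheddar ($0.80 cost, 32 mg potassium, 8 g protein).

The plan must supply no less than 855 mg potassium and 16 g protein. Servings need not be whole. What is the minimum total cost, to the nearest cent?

With two linear requirements the optimum uses one or two foods; enumerate the corners.
avocado only: max(855/509, 16/2) = 8 servings → $15.60.
cheddar only: max(855/32, 16/8) = 26.72 servings → $21.38.
avocado + cheddar with both tight: 1.579 servings and 1.605 servings → $4.36.
So the least-cost plan costs $4.36.

$4.36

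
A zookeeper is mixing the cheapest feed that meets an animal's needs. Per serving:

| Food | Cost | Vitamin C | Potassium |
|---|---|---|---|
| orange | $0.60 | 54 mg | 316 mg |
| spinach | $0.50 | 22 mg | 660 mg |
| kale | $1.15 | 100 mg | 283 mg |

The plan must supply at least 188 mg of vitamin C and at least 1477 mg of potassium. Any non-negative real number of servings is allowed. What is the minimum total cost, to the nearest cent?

$2.27

orange only: max(188/54, 1477/316) = 4.674 servings → $2.80.
spinach only: max(188/22, 1477/660) = 8.545 servings → $4.27.
kale only: max(188/100, 1477/283) = 5.219 servings → $6.00.
orange + spinach with both tight: 3.192 servings and 0.7094 servings → $2.27.
orange + kale with both targets exact would need a negative amount; discard.
spinach + kale with both tight: 1.581 servings and 1.532 servings → $2.55.
The minimum over all feasible corners is $2.27.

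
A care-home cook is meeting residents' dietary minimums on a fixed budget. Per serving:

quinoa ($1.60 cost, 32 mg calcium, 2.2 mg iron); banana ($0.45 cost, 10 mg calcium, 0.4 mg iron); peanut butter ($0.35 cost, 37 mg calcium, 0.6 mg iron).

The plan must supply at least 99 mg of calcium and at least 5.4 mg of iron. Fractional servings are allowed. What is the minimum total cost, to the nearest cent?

With two linear requirements the optimum uses one or two foods; enumerate the corners.
quinoa only: max(99/32, 5.4/2.2) = 3.094 servings → $4.95.
banana only: max(99/10, 5.4/0.4) = 13.5 servings → $6.08.
peanut butter only: max(99/37, 5.4/0.6) = 9 servings → $3.15.
quinoa + banana with both tight: 1.565 servings and 4.891 servings → $4.71.
quinoa + peanut butter with both tight: 2.257 servings and 0.7235 servings → $3.86.
banana + peanut butter: intersection lies outside the first quadrant.
Cheapest feasible corner: $3.15.

$3.15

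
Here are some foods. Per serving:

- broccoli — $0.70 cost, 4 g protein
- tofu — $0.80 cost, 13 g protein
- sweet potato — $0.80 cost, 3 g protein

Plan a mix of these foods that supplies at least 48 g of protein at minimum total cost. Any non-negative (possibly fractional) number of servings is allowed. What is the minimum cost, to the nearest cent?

Cost per g of protein: tofu $0.0615, broccoli $0.1750, sweet potato $0.2667.
With no serving limits, use only tofu: 48 g / 13 g = 3.692 servings × $0.80 = $2.95.

$2.95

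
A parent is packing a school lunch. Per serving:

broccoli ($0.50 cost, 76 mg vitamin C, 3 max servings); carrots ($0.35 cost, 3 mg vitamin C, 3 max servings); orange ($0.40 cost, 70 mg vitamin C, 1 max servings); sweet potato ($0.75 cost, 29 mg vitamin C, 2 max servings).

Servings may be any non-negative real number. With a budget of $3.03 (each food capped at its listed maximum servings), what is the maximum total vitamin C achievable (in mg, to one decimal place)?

Vitamin C per dollar: orange 175, broccoli 152, sweet potato 38.67, carrots 8.571.
Take 1 serving of orange: spends $0.40, +70.0 mg vitamin C (running total 70.0 mg).
Take 3 servings of broccoli: spends $1.50, +228.0 mg vitamin C (running total 298.0 mg).
Take 1.507 servings of sweet potato: spends $1.13, +43.7 mg vitamin C (running total 341.7 mg).
Filling greedily by vitamin C-per-dollar is optimal for one linear limit, giving 341.7 mg.

341.7 mg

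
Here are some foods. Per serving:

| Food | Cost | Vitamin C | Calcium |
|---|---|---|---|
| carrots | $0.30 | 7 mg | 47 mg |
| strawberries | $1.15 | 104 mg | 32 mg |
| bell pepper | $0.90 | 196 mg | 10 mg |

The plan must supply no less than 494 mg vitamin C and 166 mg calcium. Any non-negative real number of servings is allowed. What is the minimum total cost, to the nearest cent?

$3.08

A basic optimal solution has at most two foods positive. Try each food alone and each pair with both targets met exactly.
carrots only: max(494/7, 166/47) = 70.57 servings → $21.17.
strawberries only: max(494/104, 166/32) = 5.188 servings → $5.97.
bell pepper only: max(494/196, 166/10) = 16.6 servings → $14.94.
carrots + strawberries with both tight: 0.3122 servings and 4.729 servings → $5.53.
carrots + bell pepper with both tight: 3.019 servings and 2.413 servings → $3.08.
strawberries + bell pepper with both targets exact would need a negative amount; discard.
The minimum over all feasible corners is $3.08.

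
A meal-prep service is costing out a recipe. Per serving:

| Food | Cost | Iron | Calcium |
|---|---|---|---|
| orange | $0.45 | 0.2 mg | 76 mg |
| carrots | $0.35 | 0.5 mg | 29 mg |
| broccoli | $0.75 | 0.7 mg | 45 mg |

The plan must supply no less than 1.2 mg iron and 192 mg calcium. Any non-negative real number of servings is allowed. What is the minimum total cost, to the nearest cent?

$1.43

This is a tiny linear program; its minimum lies at a vertex of the feasible set. List the vertices and price them.
orange only: max(1.2/0.2, 192/76) = 6 servings → $2.70.
carrots only: max(1.2/0.5, 192/29) = 6.621 servings → $2.32.
broccoli only: max(1.2/0.7, 192/45) = 4.267 servings → $3.20.
orange + carrots with both tight: 1.901 servings and 1.64 servings → $1.43.
orange + broccoli with both tight: 1.819 servings and 1.195 servings → $1.71.
carrots + broccoli: the both-tight solution has a negative serving — not a feasible corner.
So the least-cost plan costs $1.43.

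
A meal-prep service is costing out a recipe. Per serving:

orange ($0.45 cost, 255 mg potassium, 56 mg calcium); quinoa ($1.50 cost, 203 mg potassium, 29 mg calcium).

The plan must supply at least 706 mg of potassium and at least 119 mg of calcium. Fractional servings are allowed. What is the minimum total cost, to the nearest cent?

orange only: max(706/255, 119/56) = 2.769 servings → $1.25.
quinoa only: max(706/203, 119/29) = 4.103 servings → $6.16.
orange + quinoa with both tight: 0.927 servings and 2.313 servings → $3.89.
So the least-cost plan costs $1.25.

$1.25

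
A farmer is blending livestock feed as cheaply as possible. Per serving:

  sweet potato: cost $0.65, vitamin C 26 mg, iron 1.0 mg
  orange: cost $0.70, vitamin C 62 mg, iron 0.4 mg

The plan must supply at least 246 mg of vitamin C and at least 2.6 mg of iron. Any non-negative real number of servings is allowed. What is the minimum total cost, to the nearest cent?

A basic optimal solution has at most two foods positive. Try each food alone and each pair with both targets met exactly.
sweet potato only: max(246/26, 2.6/1.0) = 9.462 servings → $6.15.
orange only: max(246/62, 2.6/0.4) = 6.5 servings → $4.55.
sweet potato + orange with both tight: 1.217 servings and 3.457 servings → $3.21.
The minimum over all feasible corners is $3.21.

$3.21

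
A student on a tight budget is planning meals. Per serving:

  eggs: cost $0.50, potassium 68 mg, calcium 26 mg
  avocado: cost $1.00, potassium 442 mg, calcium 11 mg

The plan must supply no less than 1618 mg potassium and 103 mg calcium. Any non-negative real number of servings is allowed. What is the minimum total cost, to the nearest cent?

$4.55

Two binding constraints pin down two serving amounts, so the optimal mix uses at most two foods. The candidates are each food alone (scaled to the tighter of potassium/calcium) and each pair with both constraints tight.
eggs only: max(1618/68, 103/26) = 23.79 servings → $11.90.
avocado only: max(1618/442, 103/11) = 9.364 servings → $9.36.
eggs + avocado with both tight: 2.581 servings and 3.264 servings → $4.55.
So the least-cost plan costs $4.55.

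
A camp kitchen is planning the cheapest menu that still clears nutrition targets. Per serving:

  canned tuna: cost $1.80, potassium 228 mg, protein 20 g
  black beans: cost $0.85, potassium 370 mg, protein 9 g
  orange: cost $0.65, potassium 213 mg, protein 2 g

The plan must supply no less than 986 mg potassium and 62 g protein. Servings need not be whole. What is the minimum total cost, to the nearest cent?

At the optimum either one food covers both requirements or two foods hit both targets exactly; no other combination can be cheaper.
canned tuna only: max(986/228, 62/20) = 4.325 servings → $7.78.
black beans only: max(986/370, 62/9) = 6.889 servings → $5.86.
orange only: max(986/213, 62/2) = 31 servings → $20.15.
canned tuna + black beans with both tight: 2.63 servings and 1.044 servings → $5.62.
canned tuna + orange with both tight: 2.953 servings and 1.468 servings → $6.27.
black beans + orange with both targets exact would need a negative amount; discard.
So the least-cost plan costs $5.62.

$5.62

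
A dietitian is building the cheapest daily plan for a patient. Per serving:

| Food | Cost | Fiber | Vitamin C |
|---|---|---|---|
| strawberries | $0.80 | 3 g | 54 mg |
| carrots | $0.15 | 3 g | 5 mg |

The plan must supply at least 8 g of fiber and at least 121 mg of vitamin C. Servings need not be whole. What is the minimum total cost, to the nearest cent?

$1.83

At the optimum either one food covers both requirements or two foods hit both targets exactly; no other combination can be cheaper.
strawberries only: max(8/3, 121/54) = 2.667 servings → $2.13.
carrots only: max(8/3, 121/5) = 24.2 servings → $3.63.
strawberries + carrots with both tight: 2.197 servings and 0.4694 servings → $1.83.
Cheapest feasible corner: $1.83.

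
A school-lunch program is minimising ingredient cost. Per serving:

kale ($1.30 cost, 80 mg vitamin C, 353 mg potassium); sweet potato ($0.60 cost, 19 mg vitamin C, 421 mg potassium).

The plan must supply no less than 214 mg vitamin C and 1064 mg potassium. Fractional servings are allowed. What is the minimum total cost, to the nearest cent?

$3.58

Compare the cost at each extreme point of the feasible region.
kale only: max(214/80, 1064/353) = 3.014 servings → $3.92.
sweet potato only: max(214/19, 1064/421) = 11.26 servings → $6.76.
kale + sweet potato with both tight: 2.591 servings and 0.3551 servings → $3.58.
The minimum over all feasible corners is $3.58.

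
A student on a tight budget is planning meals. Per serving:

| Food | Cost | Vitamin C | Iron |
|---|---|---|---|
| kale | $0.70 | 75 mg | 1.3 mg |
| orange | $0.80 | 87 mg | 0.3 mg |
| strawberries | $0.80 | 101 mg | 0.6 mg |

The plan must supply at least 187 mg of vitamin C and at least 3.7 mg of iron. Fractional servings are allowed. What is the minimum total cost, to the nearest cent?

$1.99

Check every corner: each single food scaled to meet both minima, and each pair solved so both constraints bind.
kale only: max(187/75, 3.7/1.3) = 2.846 servings → $1.99.
orange only: max(187/87, 3.7/0.3) = 12.33 servings → $9.87.
strawberries only: max(187/101, 3.7/0.6) = 6.167 servings → $4.93.
kale + orange: the both-tight solution has a negative serving — not a feasible corner.
kale + strawberries with both targets exact would need a negative amount; discard.
orange + strawberries: intersection lies outside the first quadrant.
Cheapest feasible corner: $1.99.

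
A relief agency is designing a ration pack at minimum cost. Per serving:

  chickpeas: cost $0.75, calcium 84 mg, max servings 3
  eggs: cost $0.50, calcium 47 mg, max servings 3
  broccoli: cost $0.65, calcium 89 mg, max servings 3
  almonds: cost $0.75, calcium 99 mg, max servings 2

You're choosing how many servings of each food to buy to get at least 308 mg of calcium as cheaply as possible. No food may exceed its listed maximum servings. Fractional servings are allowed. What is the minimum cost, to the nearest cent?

Cost per mg of calcium: broccoli $0.0073, almonds $0.0076, chickpeas $0.0089, eggs $0.0106.
Take 3 servings of broccoli: +267.0 mg calcium for $1.95 (total $1.95, still need 41.0 mg).
Take 0.4141 servings of almonds: +41.0 mg calcium for $0.31 (total $2.26, still need 0.0 mg).
Greedy by cheapest-per-mg is optimal for a single linear constraint, so the minimum cost is $2.26.

$2.26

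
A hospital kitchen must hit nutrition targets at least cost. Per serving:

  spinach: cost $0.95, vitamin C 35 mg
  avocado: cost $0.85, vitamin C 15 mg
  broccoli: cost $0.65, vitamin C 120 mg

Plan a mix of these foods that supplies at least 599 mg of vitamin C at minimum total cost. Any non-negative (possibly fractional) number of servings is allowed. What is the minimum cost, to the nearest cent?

Cost per mg of vitamin C: broccoli $0.0054, spinach $0.0271, avocado $0.0567.
With no serving limits, use only broccoli: 599 mg / 120 mg = 4.992 servings × $0.65 = $3.24.

$3.24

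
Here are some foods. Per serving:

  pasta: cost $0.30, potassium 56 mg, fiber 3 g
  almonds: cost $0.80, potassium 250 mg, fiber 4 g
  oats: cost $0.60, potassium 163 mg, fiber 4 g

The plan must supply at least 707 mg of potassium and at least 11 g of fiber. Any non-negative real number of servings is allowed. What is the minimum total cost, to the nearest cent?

$2.26

Minimising a linear cost over {potassium ≥ 707, fiber ≥ 11, servings ≥ 0} — the optimum is at a vertex, using one or two foods.
pasta only: max(707/56, 11/3) = 12.62 servings → $3.79.
almonds only: max(707/250, 11/4) = 2.828 servings → $2.26.
oats only: max(707/163, 11/4) = 4.337 servings → $2.60.
pasta + almonds: the both-tight solution has a negative serving — not a feasible corner.
pasta + oats: intersection lies outside the first quadrant.
almonds + oats: the both-tight solution has a negative serving — not a feasible corner.
The minimum over all feasible corners is $2.26.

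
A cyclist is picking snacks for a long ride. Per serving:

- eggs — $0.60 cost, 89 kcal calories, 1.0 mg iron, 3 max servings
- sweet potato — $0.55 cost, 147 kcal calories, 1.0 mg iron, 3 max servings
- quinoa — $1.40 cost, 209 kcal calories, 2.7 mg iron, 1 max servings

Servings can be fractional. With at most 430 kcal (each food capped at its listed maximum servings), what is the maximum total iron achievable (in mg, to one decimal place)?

Iron per kcal: quinoa 0.01292, eggs 0.01124, sweet potato 0.006803.
Take 1 serving of quinoa: uses 209 kcal, +2.7 mg iron (running total 2.7 mg).
Take 2.483 servings of eggs: uses 221 kcal, +2.5 mg iron (running total 5.2 mg).
Greedy by best ratio exhausts the calories allowance optimally: 5.2 mg.

5.2 mg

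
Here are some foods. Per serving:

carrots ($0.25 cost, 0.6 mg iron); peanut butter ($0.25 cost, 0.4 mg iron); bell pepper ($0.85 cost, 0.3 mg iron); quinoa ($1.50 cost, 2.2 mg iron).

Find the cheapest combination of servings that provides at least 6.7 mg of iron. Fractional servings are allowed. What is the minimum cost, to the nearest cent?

Cost per mg of iron: carrots $0.4167, peanut butter $0.6250, quinoa $0.6818, bell pepper $2.8333.
With no serving limits, use only carrots: 6.7 mg / 0.6 mg = 11.17 servings × $0.25 = $2.79.

$2.79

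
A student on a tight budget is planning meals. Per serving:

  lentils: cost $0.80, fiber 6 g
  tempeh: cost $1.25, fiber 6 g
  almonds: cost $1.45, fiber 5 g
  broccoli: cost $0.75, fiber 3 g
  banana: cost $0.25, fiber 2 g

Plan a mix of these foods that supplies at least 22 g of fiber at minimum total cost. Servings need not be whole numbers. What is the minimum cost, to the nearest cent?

Cost per g of fiber: banana $0.1250, lentils $0.1333, tempeh $0.2083, broccoli $0.2500, almonds $0.2900.
With no serving limits, use only banana: 22 g / 2 g = 11 servings × $0.25 = $2.75.

$2.75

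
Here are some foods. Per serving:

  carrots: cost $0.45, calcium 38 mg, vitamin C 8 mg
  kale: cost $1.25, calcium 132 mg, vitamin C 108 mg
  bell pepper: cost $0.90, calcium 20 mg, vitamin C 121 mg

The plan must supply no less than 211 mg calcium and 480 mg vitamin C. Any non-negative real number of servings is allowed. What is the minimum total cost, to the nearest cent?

With two linear requirements the optimum uses one or two foods; enumerate the corners.
carrots only: max(211/38, 480/8) = 60 servings → $27.00.
kale only: max(211/132, 480/108) = 4.444 servings → $5.56.
bell pepper only: max(211/20, 480/121) = 10.55 servings → $9.49.
carrots + kale: intersection lies outside the first quadrant.
carrots + bell pepper with both tight: 3.59 servings and 3.73 servings → $4.97.
kale + bell pepper with both tight: 1.153 servings and 2.937 servings → $4.09.
The minimum over all feasible corners is $4.09.

$4.09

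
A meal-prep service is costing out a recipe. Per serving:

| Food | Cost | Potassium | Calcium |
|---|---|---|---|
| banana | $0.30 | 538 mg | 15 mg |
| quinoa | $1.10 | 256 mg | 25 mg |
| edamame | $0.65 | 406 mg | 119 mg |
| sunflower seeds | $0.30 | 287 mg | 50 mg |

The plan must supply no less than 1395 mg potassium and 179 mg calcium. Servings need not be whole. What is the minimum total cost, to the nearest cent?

$1.24

banana only: max(1395/538, 179/15) = 11.93 servings → $3.58.
quinoa only: max(1395/256, 179/25) = 7.16 servings → $7.88.
edamame only: max(1395/406, 179/119) = 3.436 servings → $2.23.
sunflower seeds only: max(1395/287, 179/50) = 4.861 servings → $1.46.
banana + quinoa: intersection lies outside the first quadrant.
banana + edamame with both tight: 1.611 servings and 1.301 servings → $1.33.
banana + sunflower seeds with both tight: 0.8133 servings and 3.336 servings → $1.24.
quinoa + edamame with both tight: 4.594 servings and 0.539 servings → $5.40.
quinoa + sunflower seeds with both tight: 3.267 servings and 1.946 servings → $4.18.
edamame + sunflower seeds: intersection lies outside the first quadrant.
Cheapest feasible corner: $1.24.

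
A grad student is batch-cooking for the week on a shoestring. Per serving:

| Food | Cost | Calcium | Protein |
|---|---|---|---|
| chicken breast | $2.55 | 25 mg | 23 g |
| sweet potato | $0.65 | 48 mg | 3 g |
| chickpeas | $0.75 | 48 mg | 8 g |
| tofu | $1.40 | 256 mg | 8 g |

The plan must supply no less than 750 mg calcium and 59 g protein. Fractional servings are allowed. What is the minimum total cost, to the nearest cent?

$6.77

The cheapest plan sits at a corner of the feasible region — with two constraints it uses at most two foods.
chicken breast only: max(750/25, 59/23) = 30 servings → $76.50.
sweet potato only: max(750/48, 59/3) = 19.67 servings → $12.78.
chickpeas only: max(750/48, 59/8) = 15.62 servings → $11.72.
tofu only: max(750/256, 59/8) = 7.375 servings → $10.32.
chicken breast + sweet potato with both tight: 0.5656 servings and 15.33 servings → $11.41.
chicken breast + chickpeas: intersection lies outside the first quadrant.
chicken breast + tofu with both tight: 1.601 servings and 2.773 servings → $7.96.
sweet potato + chickpeas with both tight: 13.2 servings and 2.425 servings → $10.40.
sweet potato + tofu with both targets exact would need a negative amount; discard.
chickpeas + tofu with both tight: 5.471 servings and 1.904 servings → $6.77.
Cheapest feasible corner: $6.77.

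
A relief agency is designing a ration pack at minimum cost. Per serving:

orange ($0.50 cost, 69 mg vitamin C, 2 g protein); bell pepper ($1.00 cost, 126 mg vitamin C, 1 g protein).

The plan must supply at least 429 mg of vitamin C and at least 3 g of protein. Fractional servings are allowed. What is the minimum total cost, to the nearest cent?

$3.11

Minimising a linear cost over {vitamin C ≥ 429, protein ≥ 3, servings ≥ 0} — the optimum is at a vertex, using one or two foods.
orange only: max(429/69, 3/2) = 6.217 servings → $3.11.
bell pepper only: max(429/126, 3/1) = 3.405 servings → $3.40.
orange + bell pepper: the both-tight solution has a negative serving — not a feasible corner.
Cheapest feasible corner: $3.11.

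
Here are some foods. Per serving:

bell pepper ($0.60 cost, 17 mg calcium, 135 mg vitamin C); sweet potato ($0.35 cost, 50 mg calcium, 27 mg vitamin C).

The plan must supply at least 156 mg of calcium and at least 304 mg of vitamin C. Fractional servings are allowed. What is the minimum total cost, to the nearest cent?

$1.93

A basic optimal solution has at most two foods positive. Try each food alone and each pair with both targets met exactly.
bell pepper only: max(156/17, 304/135) = 9.176 servings → $5.51.
sweet potato only: max(156/50, 304/27) = 11.26 servings → $3.94.
bell pepper + sweet potato with both tight: 1.747 servings and 2.526 servings → $1.93.
So the least-cost plan costs $1.93.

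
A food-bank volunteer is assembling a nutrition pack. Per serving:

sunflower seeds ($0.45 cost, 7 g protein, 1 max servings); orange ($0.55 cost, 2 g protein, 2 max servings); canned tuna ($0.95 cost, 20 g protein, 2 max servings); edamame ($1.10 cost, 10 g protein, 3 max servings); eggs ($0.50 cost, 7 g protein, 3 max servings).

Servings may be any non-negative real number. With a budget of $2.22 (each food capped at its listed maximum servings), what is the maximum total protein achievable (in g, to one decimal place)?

Protein per dollar: canned tuna 21.05, sunflower seeds 15.56, eggs 14, edamame 9.091, orange 3.636.
Take 2 servings of canned tuna: spends $1.90, +40.0 g protein (running total 40.0 g).
Take 0.7111 servings of sunflower seeds: spends $0.32, +5.0 g protein (running total 45.0 g).
Filling greedily by protein-per-dollar is optimal for one linear limit, giving 45.0 g.

45.0 g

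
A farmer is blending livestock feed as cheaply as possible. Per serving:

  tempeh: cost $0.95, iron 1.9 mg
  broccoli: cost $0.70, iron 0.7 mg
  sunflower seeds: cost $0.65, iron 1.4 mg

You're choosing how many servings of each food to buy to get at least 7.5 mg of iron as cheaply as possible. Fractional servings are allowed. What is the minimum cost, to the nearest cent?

Cost per mg of iron: sunflower seeds $0.4643, tempeh $0.5000, broccoli $1.0000.
With no serving limits, use only sunflower seeds: 7.5 mg / 1.4 mg = 5.357 servings × $0.65 = $3.48.

$3.48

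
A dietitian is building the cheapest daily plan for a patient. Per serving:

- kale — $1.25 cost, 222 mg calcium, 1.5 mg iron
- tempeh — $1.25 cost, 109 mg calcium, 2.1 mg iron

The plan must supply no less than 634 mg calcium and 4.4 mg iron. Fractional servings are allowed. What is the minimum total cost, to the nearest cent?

$3.62

Compare the cost at each extreme point of the feasible region.
kale only: max(634/222, 4.4/1.5) = 2.933 servings → $3.67.
tempeh only: max(634/109, 4.4/2.1) = 5.817 servings → $7.27.
kale + tempeh with both tight: 2.814 servings and 0.08523 servings → $3.62.
The minimum over all feasible corners is $3.62.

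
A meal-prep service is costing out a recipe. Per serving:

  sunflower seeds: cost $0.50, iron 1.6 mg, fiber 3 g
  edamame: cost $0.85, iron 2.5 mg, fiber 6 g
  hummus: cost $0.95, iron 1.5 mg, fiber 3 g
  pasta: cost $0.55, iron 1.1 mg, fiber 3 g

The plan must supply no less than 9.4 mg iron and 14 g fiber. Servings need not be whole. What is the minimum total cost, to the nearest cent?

$2.94

For a min-cost LP with two ≥-constraints, a basic feasible solution has at most two positive variables.
sunflower seeds only: max(9.4/1.6, 14/3) = 5.875 servings → $2.94.
edamame only: max(9.4/2.5, 14/6) = 3.76 servings → $3.20.
hummus only: max(9.4/1.5, 14/3) = 6.267 servings → $5.95.
pasta only: max(9.4/1.1, 14/3) = 8.545 servings → $4.70.
sunflower seeds + edamame: intersection lies outside the first quadrant.
sunflower seeds + hummus: the both-tight solution has a negative serving — not a feasible corner.
sunflower seeds + pasta with both targets exact would need a negative amount; discard.
edamame + hummus with both targets exact would need a negative amount; discard.
edamame + pasta: intersection lies outside the first quadrant.
hummus + pasta with both targets exact would need a negative amount; discard.
Cheapest feasible corner: $2.94.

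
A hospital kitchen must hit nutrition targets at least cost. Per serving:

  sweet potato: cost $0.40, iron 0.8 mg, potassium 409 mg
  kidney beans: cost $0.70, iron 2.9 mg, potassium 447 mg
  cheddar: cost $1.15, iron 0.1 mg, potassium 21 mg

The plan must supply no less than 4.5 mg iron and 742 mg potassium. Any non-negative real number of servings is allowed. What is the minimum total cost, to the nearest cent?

An LP optimum is at a vertex; with two nutrient constraints at most two foods are used. Check each candidate.
sweet potato only: max(4.5/0.8, 742/409) = 5.625 servings → $2.25.
kidney beans only: max(4.5/2.9, 742/447) = 1.66 servings → $1.16.
cheddar only: max(4.5/0.1, 742/21) = 45 servings → $51.75.
sweet potato + kidney beans with both tight: 0.1693 servings and 1.505 servings → $1.12.
sweet potato + cheddar: intersection lies outside the first quadrant.
kidney beans + cheddar with both tight: 1.253 servings and 8.66 servings → $10.84.
Cheapest feasible corner: $1.12.

$1.12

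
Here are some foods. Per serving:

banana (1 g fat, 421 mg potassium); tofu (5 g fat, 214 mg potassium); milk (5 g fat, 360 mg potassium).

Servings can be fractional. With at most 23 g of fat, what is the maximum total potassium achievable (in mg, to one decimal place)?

9683.0 mg

Potassium per g fat: banana 421, milk 72, tofu 42.8.
With no serving limits, spend the whole fat allowance on banana: 23 g / 1 g × 421 mg = 9683.0 mg.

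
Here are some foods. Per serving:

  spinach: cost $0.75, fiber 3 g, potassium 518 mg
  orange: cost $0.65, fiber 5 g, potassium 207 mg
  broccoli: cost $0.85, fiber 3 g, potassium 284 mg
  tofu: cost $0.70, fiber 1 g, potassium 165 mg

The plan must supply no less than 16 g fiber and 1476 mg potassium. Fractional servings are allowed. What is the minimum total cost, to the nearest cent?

$2.82

Compare the cost at each extreme point of the feasible region.
spinach only: max(16/3, 1476/518) = 5.333 servings → $4.00.
orange only: max(16/5, 1476/207) = 7.13 servings → $4.63.
broccoli only: max(16/3, 1476/284) = 5.333 servings → $4.53.
tofu only: max(16/1, 1476/165) = 16 servings → $11.20.
spinach + orange with both tight: 2.066 servings and 1.96 servings → $2.82.
spinach + broccoli: the both-tight solution has a negative serving — not a feasible corner.
spinach + tofu: intersection lies outside the first quadrant.
orange + broccoli with both tight: 0.1452 servings and 5.091 servings → $4.42.
orange + tofu with both tight: 1.883 servings and 6.583 servings → $5.83.
broccoli + tofu with both targets exact would need a negative amount; discard.
The minimum over all feasible corners is $2.82.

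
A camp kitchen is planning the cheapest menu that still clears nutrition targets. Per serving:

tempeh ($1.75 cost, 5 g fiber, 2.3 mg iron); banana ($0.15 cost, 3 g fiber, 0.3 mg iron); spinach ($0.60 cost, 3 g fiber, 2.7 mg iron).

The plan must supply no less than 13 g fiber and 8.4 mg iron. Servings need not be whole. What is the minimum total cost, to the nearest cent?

$1.98

With two linear requirements the optimum uses one or two foods; enumerate the corners.
tempeh only: max(13/5, 8.4/2.3) = 3.652 servings → $6.39.
banana only: max(13/3, 8.4/0.3) = 28 servings → $4.20.
spinach only: max(13/3, 8.4/2.7) = 4.333 servings → $2.60.
tempeh + banana: intersection lies outside the first quadrant.
tempeh + spinach with both tight: 1.5 servings and 1.833 servings → $3.73.
banana + spinach with both tight: 1.375 servings and 2.958 servings → $1.98.
So the least-cost plan costs $1.98.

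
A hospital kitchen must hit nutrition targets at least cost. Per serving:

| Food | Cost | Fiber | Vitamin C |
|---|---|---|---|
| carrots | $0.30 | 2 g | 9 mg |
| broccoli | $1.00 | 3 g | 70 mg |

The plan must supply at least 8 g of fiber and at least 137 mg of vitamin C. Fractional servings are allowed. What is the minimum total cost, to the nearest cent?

Two binding constraints pin down two serving amounts, so the optimal mix uses at most two foods. The candidates are each food alone (scaled to the tighter of fiber/vitamin C) and each pair with both constraints tight.
carrots only: max(8/2, 137/9) = 15.22 servings → $4.57.
broccoli only: max(8/3, 137/70) = 2.667 servings → $2.67.
carrots + broccoli with both tight: 1.319 servings and 1.788 servings → $2.18.
Cheapest feasible corner: $2.18.

$2.18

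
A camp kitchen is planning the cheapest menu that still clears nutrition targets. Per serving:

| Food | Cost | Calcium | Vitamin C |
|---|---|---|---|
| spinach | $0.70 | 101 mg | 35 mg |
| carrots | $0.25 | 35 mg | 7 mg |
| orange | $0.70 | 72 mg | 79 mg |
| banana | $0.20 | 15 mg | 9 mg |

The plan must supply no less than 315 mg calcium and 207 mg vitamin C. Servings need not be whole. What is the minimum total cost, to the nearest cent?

$2.55

spinach only: max(315/101, 207/35) = 5.914 servings → $4.14.
carrots only: max(315/35, 207/7) = 29.57 servings → $7.39.
orange only: max(315/72, 207/79) = 4.375 servings → $3.06.
banana only: max(315/15, 207/9) = 23 servings → $4.60.
spinach + carrots with both targets exact would need a negative amount; discard.
spinach + orange with both tight: 1.828 servings and 1.81 servings → $2.55.
spinach + banana: intersection lies outside the first quadrant.
carrots + orange with both tight: 4.414 servings and 2.229 servings → $2.66.
carrots + banana: the both-tight solution has a negative serving — not a feasible corner.
orange + banana with both tight: 0.5028 servings and 18.59 servings → $4.07.
Cheapest feasible corner: $2.55.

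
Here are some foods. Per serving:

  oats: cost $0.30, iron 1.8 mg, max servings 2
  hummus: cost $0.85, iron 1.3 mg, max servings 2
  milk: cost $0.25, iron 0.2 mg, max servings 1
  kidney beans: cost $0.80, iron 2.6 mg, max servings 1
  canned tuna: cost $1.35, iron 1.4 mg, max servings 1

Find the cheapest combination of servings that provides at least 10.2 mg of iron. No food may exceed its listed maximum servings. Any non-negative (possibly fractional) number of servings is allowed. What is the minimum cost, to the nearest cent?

Cost per mg of iron: oats $0.1667, kidney beans $0.3077, hummus $0.6538, canned tuna $0.9643, milk $1.2500.
Take 2 servings of oats: +3.6 mg iron for $0.60 (total $0.60, still need 6.6 mg).
Take 1 serving of kidney beans: +2.6 mg iron for $0.80 (total $1.40, still need 4.0 mg).
Take 2 servings of hummus: +2.6 mg iron for $1.70 (total $3.10, still need 1.4 mg).
Take 1 serving of canned tuna: +1.4 mg iron for $1.35 (total $4.45, still need 0.0 mg).
Filling from the cheapest source first is optimal under one linear minimum: $4.45.

$4.45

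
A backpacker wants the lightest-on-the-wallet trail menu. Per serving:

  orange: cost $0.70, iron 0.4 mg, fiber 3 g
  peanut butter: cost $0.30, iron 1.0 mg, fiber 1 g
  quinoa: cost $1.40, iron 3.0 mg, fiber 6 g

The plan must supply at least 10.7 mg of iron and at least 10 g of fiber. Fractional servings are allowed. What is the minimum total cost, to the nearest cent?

$3.21

Check every corner: each single food scaled to meet both minima, and each pair solved so both constraints bind.
orange only: max(10.7/0.4, 10/3) = 26.75 servings → $18.73.
peanut butter only: max(10.7/1.0, 10/1) = 10.7 servings → $3.21.
quinoa only: max(10.7/3.0, 10/6) = 3.567 servings → $4.99.
orange + peanut butter with both targets exact would need a negative amount; discard.
orange + quinoa: the both-tight solution has a negative serving — not a feasible corner.
peanut butter + quinoa: intersection lies outside the first quadrant.
So the least-cost plan costs $3.21.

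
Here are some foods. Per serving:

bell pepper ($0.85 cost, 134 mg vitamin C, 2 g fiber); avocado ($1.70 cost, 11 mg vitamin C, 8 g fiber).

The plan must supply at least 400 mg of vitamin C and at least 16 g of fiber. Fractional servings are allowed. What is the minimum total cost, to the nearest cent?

With two linear requirements the optimum uses one or two foods; enumerate the corners.
bell pepper only: max(400/134, 16/2) = 8 servings → $6.80.
avocado only: max(400/11, 16/8) = 36.36 servings → $61.82.
bell pepper + avocado with both tight: 2.88 servings and 1.28 servings → $4.62.
Cheapest feasible corner: $4.62.

$4.62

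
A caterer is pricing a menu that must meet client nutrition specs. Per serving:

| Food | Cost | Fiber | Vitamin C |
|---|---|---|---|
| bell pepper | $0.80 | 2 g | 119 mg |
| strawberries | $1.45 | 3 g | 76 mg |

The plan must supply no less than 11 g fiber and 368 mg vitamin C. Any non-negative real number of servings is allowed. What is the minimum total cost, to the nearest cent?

$4.40

At the optimum either one food covers both requirements or two foods hit both targets exactly; no other combination can be cheaper.
bell pepper only: max(11/2, 368/119) = 5.5 servings → $4.40.
strawberries only: max(11/3, 368/76) = 4.842 servings → $7.02.
bell pepper + strawberries with both tight: 1.307 servings and 2.795 servings → $5.10.
Cheapest feasible corner: $4.40.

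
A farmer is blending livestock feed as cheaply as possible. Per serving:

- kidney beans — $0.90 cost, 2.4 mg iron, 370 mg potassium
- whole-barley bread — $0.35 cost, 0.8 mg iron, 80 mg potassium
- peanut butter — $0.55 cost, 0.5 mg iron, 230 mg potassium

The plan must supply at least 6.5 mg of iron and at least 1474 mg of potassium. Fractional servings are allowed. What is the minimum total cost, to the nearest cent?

$3.56

A basic optimal solution has at most two foods positive. Try each food alone and each pair with both targets met exactly.
kidney beans only: max(6.5/2.4, 1474/370) = 3.984 servings → $3.59.
whole-barley bread only: max(6.5/0.8, 1474/80) = 18.43 servings → $6.45.
peanut butter only: max(6.5/0.5, 1474/230) = 13 servings → $7.15.
kidney beans + whole-barley bread with both targets exact would need a negative amount; discard.
kidney beans + peanut butter with both tight: 2.065 servings and 3.086 servings → $3.56.
whole-barley bread + peanut butter with both tight: 5.264 servings and 4.578 servings → $4.36.
The minimum over all feasible corners is $3.56.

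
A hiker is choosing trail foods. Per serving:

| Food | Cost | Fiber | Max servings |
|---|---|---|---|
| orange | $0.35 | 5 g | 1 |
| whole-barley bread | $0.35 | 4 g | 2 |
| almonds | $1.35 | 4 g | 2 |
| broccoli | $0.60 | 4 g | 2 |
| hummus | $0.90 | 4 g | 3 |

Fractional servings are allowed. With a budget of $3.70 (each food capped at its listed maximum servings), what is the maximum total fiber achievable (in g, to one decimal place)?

Fiber per dollar: orange 14.29, whole-barley bread 11.43, broccoli 6.667, hummus 4.444, almonds 2.963.
Take 1 serving of orange: spends $0.35, +5.0 g fiber (running total 5.0 g).
Take 2 servings of whole-barley bread: spends $0.70, +8.0 g fiber (running total 13.0 g).
Take 2 servings of broccoli: spends $1.20, +8.0 g fiber (running total 21.0 g).
Take 1.611 servings of hummus: spends $1.45, +6.4 g fiber (running total 27.4 g).
Filling greedily by fiber-per-dollar is optimal for one linear limit, giving 27.4 g.

27.4 g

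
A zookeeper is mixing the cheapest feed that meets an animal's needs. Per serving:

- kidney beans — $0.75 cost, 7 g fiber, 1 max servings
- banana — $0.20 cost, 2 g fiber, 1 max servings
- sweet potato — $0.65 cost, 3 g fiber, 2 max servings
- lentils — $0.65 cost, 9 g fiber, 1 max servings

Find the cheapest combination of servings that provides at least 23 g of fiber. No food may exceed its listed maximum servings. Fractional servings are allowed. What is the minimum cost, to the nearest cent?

$2.68

Cost per g of fiber: lentils $0.0722, banana $0.1000, kidney beans $0.1071, sweet potato $0.2167.
Take 1 serving of lentils: +9.0 g fiber for $0.65 (total $0.65, still need 14.0 g).
Take 1 serving of banana: +2.0 g fiber for $0.20 (total $0.85, still need 12.0 g).
Take 1 serving of kidney beans: +7.0 g fiber for $0.75 (total $1.60, still need 5.0 g).
Take 1.667 servings of sweet potato: +5.0 g fiber for $1.08 (total $2.68, still need 0.0 g).
Filling from the cheapest source first is optimal under one linear minimum: $2.68.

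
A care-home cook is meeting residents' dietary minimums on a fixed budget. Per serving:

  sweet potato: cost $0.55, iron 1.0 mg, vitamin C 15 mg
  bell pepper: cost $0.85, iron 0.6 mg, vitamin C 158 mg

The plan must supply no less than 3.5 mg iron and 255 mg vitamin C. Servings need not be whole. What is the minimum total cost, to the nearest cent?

$2.63

At the optimum either one food covers both requirements or two foods hit both targets exactly; no other combination can be cheaper.
sweet potato only: max(3.5/1.0, 255/15) = 17 servings → $9.35.
bell pepper only: max(3.5/0.6, 255/158) = 5.833 servings → $4.96.
sweet potato + bell pepper with both tight: 2.685 servings and 1.359 servings → $2.63.
So the least-cost plan costs $2.63.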